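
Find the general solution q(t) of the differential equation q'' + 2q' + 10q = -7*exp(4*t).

Characteristic equation r² + 2r + 10 = 0 has discriminant (2)² - 4·(10) = -36 < 0, so r = -1 ± 3i.
Hence q_h = C1*cos(3*t)*exp(-t) + C2*exp(-t)*sin(3*t).
Try q_p = A*exp(4*t). Substituting into the equation and dividing by exp(4*t) gives A = -7/34, so q_p = -7*exp(4*t)/34.

q = -7*exp(4*t)/34 + C1*cos(3*t)*exp(-t) + C2*exp(-t)*sin(3*t)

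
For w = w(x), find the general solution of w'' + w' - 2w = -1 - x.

w = 3/4 + x/2 + C1*exp(-2*x) + C2*exp(x)

Characteristic equation r² + r - 2 = 0 factors as (r + 2)(r - 1) = 0, so r = -2, 1.
Hence w_h = C1*exp(-2*x) + C2*exp(x).
For the particular solution try w_p = A0 + A1*x. Substituting and matching coefficients of each power of x gives A0 = 3/4, A1 = 1/2, so w_p = 3/4 + x/2.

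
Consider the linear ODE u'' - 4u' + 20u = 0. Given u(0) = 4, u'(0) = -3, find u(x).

Characteristic equation r² - 4r + 20 = 0 has discriminant (-4)² - 4·(20) = -64 < 0, so r = 2 ± 4i.
Hence u_h = C1*cos(4*x)*exp(2*x) + C2*exp(2*x)*sin(4*x).
Apply the initial conditions: u(0) = C1 = 4 and u'(0) = 2*C1 + 4*C2 = -3. Solving gives C1 = 4, C2 = -11/4.

u = 4*cos(4*x)*exp(2*x) - 11*exp(2*x)*sin(4*x)/4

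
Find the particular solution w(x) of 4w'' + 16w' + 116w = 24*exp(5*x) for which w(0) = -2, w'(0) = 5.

Divide through by 4: w'' + 4w' + 29w = 6*exp(5*x).
Characteristic equation r² + 4r + 29 = 0 has discriminant (4)² - 4·(29) = -100 < 0, so r = -2 ± 5i.
Hence w_h = C1*cos(5*x)*exp(-2*x) + C2*exp(-2*x)*sin(5*x).
Try w_p = A*exp(5*x). Substituting into the equation and dividing by exp(5*x) gives A = 3/37, so w_p = 3*exp(5*x)/37.
General solution: w = 3*exp(5*x)/37 + C1*cos(5*x)*exp(-2*x) + C2*exp(-2*x)*sin(5*x).
Apply the initial conditions: w(0) = 3/37 + C1 = -2 and w'(0) = 15/37 - 2*C1 + 5*C2 = 5. Solving gives C1 = -77/37, C2 = 16/185.

w = 3*exp(5*x)/37 - 77*cos(5*x)*exp(-2*x)/37 + 16*exp(-2*x)*sin(5*x)/185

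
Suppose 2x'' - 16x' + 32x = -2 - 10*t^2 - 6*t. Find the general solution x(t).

x = -35/128 - 5*t**2/16 - t/2 + C1*exp(4*t) + C2*t*exp(4*t)

Divide through by 2: x'' - 8x' + 16x = -1 - 5*t^2 - 3*t.
Characteristic equation r² - 8r + 16 = 0 has discriminant (-8)² - 4·(16) = 0, so r = 4 is a repeated root.
Hence x_h = (C1 + C2*t)*exp(4*t).
For the particular solution try x_p = A0 + A1*t + A2*t^2. Substituting and matching coefficients of each power of t gives A0 = -35/128, A1 = -1/2, A2 = -5/16, so x_p = -35/128 - 5*t^2/16 - t/2.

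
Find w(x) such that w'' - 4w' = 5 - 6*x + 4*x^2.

w = C2 + x**2/2 - x - x**3/3 + C1*exp(4*x)

Characteristic equation r² - 4r = 0 factors as (r - 4)r = 0, so r = 4, 0.
Hence w_h = C1*exp(4*x) + C2.
Since 0 is a characteristic root (multiplicity 1), multiply the polynomial trial by x: try w_p = x*(A0 + A1*x + A2*x^2). Substituting and matching coefficients of each power of x gives A0 = -1, A1 = 1/2, A2 = -1/3, so w_p = x^2/2 - x - x^3/3.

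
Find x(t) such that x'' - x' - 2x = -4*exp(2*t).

Characteristic equation r² - r - 2 = 0 factors as (r + 1)(r - 2) = 0, so r = -1, 2.
Hence x_h = C1*exp(-t) + C2*exp(2*t).
Since exp(2*t) solves the homogeneous equation (r = 2 is a root of multiplicity 1), multiply the trial by t. Try x_p = A*t*exp(2*t). Substituting into the equation and dividing by exp(2*t) gives A = -4/3, so x_p = -4*t*exp(2*t)/3.

x = C1*exp(-t) + C2*exp(2*t) - 4*t*exp(2*t)/3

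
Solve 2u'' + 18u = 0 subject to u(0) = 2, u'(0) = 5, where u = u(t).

Divide through by 2: u'' + 9u = 0.
Characteristic equation r² + 9 = 0 has discriminant (0)² - 4·(9) = -36 < 0, so r = ± 3i.
Hence u_h = C1*cos(3*t) + C2*sin(3*t).
Apply the initial conditions: u(0) = C1 = 2 and u'(0) = 3*C2 = 5. Solving gives C1 = 2, C2 = 5/3.

u = 2*cos(3*t) + 5*sin(3*t)/3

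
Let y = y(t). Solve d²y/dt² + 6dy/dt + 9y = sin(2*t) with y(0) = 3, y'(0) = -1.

y = -12*cos(2*t)/169 + 5*sin(2*t)/169 + 519*exp(-3*t)/169 + 106*t*exp(-3*t)/13

Characteristic equation r² + 6r + 9 = 0 has discriminant (6)² - 4·(9) = 0, so r = -3 is a repeated root.
Hence y_h = (C1 + C2*t)*exp(-3*t).
Try y_p = A*cos(2*t) + B*sin(2*t). Substituting and equating the coefficients of cos(2t) and sin(2t) gives A = -12/169, B = 5/169, so y_p = -12*cos(2*t)/169 + 5*sin(2*t)/169.
General solution: y = -12*cos(2*t)/169 + 5*sin(2*t)/169 + C1*exp(-3*t) + C2*t*exp(-3*t).
Apply the initial conditions: y(0) = -12/169 + C1 = 3 and y'(0) = 10/169 + C2 - 3*C1 = -1. Solving gives C1 = 519/169, C2 = 106/13.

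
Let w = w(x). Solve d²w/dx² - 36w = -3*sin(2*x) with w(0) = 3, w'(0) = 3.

Characteristic equation r² - 36 = 0 factors as (r - 6)(r + 6) = 0, so r = 6, -6.
Hence w_h = C1*exp(6*x) + C2*exp(-6*x).
Try w_p = A*cos(2*x) + B*sin(2*x). Substituting and equating the coefficients of cos(2x) and sin(2x) gives A = 0, B = 3/40, so w_p = 3*sin(2*x)/40.
General solution: w = 3*sin(2*x)/40 + C1*exp(6*x) + C2*exp(-6*x).
Apply the initial conditions: w(0) = C1 + C2 = 3 and w'(0) = 3/20 - 6*C2 + 6*C1 = 3. Solving gives C1 = 139/80, C2 = 101/80.

w = 3*sin(2*x)/40 + 101*exp(-6*x)/80 + 139*exp(6*x)/80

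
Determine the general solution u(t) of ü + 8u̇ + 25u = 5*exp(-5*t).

Characteristic equation r² + 8r + 25 = 0 has discriminant (8)² - 4·(25) = -36 < 0, so r = -4 ± 3i.
Hence u_h = C1*cos(3*t)*exp(-4*t) + C2*exp(-4*t)*sin(3*t).
Try u_p = A*exp(-5*t). Substituting into the equation and dividing by exp(-5*t) gives A = 1/2, so u_p = exp(-5*t)/2.

u = exp(-5*t)/2 + C1*cos(3*t)*exp(-4*t) + C2*exp(-4*t)*sin(3*t)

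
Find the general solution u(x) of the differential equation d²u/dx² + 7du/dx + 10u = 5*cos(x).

u = 7*sin(x)/26 + 9*cos(x)/26 + C1*exp(-5*x) + C2*exp(-2*x)

Characteristic equation r² + 7r + 10 = 0 factors as (r + 5)(r + 2) = 0, so r = -5, -2.
Hence u_h = C1*exp(-5*x) + C2*exp(-2*x).
Try u_p = A*cos(x) + B*sin(x). Substituting and equating the coefficients of cos(x) and sin(x) gives A = 9/26, B = 7/26, so u_p = 7*sin(x)/26 + 9*cos(x)/26.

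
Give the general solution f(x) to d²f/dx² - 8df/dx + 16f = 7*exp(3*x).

Characteristic equation r² - 8r + 16 = 0 has discriminant (-8)² - 4·(16) = 0, so r = 4 is a repeated root.
Hence f_h = (C1 + C2*x)*exp(4*x).
Try f_p = A*exp(3*x). Substituting into the equation and dividing by exp(3*x) gives A = 7, so f_p = 7*exp(3*x).

f = 7*exp(3*x) + C1*exp(4*x) + C2*x*exp(4*x)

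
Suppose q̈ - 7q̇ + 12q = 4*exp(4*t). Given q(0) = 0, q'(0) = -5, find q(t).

q = -9*exp(4*t) + 9*exp(3*t) + 4*t*exp(4*t)

Characteristic equation r² - 7r + 12 = 0 factors as (r - 3)(r - 4) = 0, so r = 3, 4.
Hence q_h = C1*exp(3*t) + C2*exp(4*t).
Since exp(4*t) solves the homogeneous equation (r = 4 is a root of multiplicity 1), multiply the trial by t. Try q_p = A*t*exp(4*t). Substituting into the equation and dividing by exp(4*t) gives A = 4, so q_p = 4*t*exp(4*t).
General solution: q = C1*exp(3*t) + C2*exp(4*t) + 4*t*exp(4*t).
Apply the initial conditions: q(0) = C1 + C2 = 0 and q'(0) = 4 + 3*C1 + 4*C2 = -5. Solving gives C1 = 9, C2 = -9.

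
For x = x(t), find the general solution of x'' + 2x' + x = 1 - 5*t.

x = 11 - 5*t + C1*exp(-t) + C2*t*exp(-t)

Characteristic equation r² + 2r + 1 = 0 has discriminant (2)² - 4·(1) = 0, so r = -1 is a repeated root.
Hence x_h = (C1 + C2*t)*exp(-t).
For the particular solution try x_p = A0 + A1*t. Substituting and matching coefficients of each power of t gives A0 = 11, A1 = -5, so x_p = 11 - 5*t.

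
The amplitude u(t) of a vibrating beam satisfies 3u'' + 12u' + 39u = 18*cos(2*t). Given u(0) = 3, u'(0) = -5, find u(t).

Divide through by 3: u'' + 4u' + 13u = 6*cos(2*t).
Characteristic equation r² + 4r + 13 = 0 has discriminant (4)² - 4·(13) = -36 < 0, so r = -2 ± 3i.
Hence u_h = C1*cos(3*t)*exp(-2*t) + C2*exp(-2*t)*sin(3*t).
Try u_p = A*cos(2*t) + B*sin(2*t). Substituting and equating the coefficients of cos(2t) and sin(2t) gives A = 54/145, B = 48/145, so u_p = 48*sin(2*t)/145 + 54*cos(2*t)/145.
General solution: u = 48*sin(2*t)/145 + 54*cos(2*t)/145 + C1*cos(3*t)*exp(-2*t) + C2*exp(-2*t)*sin(3*t).
Apply the initial conditions: u(0) = 54/145 + C1 = 3 and u'(0) = 96/145 - 2*C1 + 3*C2 = -5. Solving gives C1 = 381/145, C2 = -59/435.

u = 48*sin(2*t)/145 + 54*cos(2*t)/145 - 59*exp(-2*t)*sin(3*t)/435 + 381*cos(3*t)*exp(-2*t)/145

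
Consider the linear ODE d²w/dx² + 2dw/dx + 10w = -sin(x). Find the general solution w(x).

w = -9*sin(x)/85 + 2*cos(x)/85 + C1*cos(3*x)*exp(-x) + C2*exp(-x)*sin(3*x)

Characteristic equation r² + 2r + 10 = 0 has discriminant (2)² - 4·(10) = -36 < 0, so r = -1 ± 3i.
Hence w_h = C1*cos(3*x)*exp(-x) + C2*exp(-x)*sin(3*x).
Try w_p = A*cos(x) + B*sin(x). Substituting and equating the coefficients of cos(x) and sin(x) gives A = 2/85, B = -9/85, so w_p = -9*sin(x)/85 + 2*cos(x)/85.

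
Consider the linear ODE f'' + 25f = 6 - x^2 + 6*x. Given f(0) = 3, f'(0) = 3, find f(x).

f = 152/625 - x**2/25 + 6*x/25 + 69*sin(5*x)/125 + 1723*cos(5*x)/625

Characteristic equation r² + 25 = 0 has discriminant (0)² - 4·(25) = -100 < 0, so r = ± 5i.
Hence f_h = C1*cos(5*x) + C2*sin(5*x).
For the particular solution try f_p = A0 + A1*x + A2*x^2. Substituting and matching coefficients of each power of x gives A0 = 152/625, A1 = 6/25, A2 = -1/25, so f_p = 152/625 - x^2/25 + 6*x/25.
General solution: f = 152/625 - x^2/25 + 6*x/25 + C1*cos(5*x) + C2*sin(5*x).
Apply the initial conditions: f(0) = 152/625 + C1 = 3 and f'(0) = 6/25 + 5*C2 = 3. Solving gives C1 = 1723/625, C2 = 69/125.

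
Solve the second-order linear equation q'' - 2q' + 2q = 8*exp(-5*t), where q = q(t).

q = 8*exp(-5*t)/37 + C1*cos(t)*exp(t) + C2*exp(t)*sin(t)

Characteristic equation r² - 2r + 2 = 0 has discriminant (-2)² - 4·(2) = -4 < 0, so r = 1 ± i.
Hence q_h = C1*cos(t)*exp(t) + C2*exp(t)*sin(t).
Try q_p = A*exp(-5*t). Substituting into the equation and dividing by exp(-5*t) gives A = 8/37, so q_p = 8*exp(-5*t)/37.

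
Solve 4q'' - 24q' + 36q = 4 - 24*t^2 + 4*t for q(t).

q = -7/27 - 7*t/9 - 2*t**2/3 + C1*exp(3*t) + C2*t*exp(3*t)

Divide through by 4: q'' - 6q' + 9q = 1 + t - 6*t^2.
Characteristic equation r² - 6r + 9 = 0 has discriminant (-6)² - 4·(9) = 0, so r = 3 is a repeated root.
Hence q_h = (C1 + C2*t)*exp(3*t).
For the particular solution try q_p = A0 + A1*t + A2*t^2. Substituting and matching coefficients of each power of t gives A0 = -7/27, A1 = -7/9, A2 = -2/3, so q_p = -7/27 - 7*t/9 - 2*t^2/3.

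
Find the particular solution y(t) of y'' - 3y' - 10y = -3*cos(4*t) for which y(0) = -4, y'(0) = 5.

y = -253*exp(-2*t)/70 - 138*exp(5*t)/287 + 9*sin(4*t)/205 + 39*cos(4*t)/410

Characteristic equation r² - 3r - 10 = 0 factors as (r + 2)(r - 5) = 0, so r = -2, 5.
Hence y_h = C1*exp(-2*t) + C2*exp(5*t).
Try y_p = A*cos(4*t) + B*sin(4*t). Substituting and equating the coefficients of cos(4t) and sin(4t) gives A = 39/410, B = 9/205, so y_p = 9*sin(4*t)/205 + 39*cos(4*t)/410.
General solution: y = 9*sin(4*t)/205 + 39*cos(4*t)/410 + C1*exp(-2*t) + C2*exp(5*t).
Apply the initial conditions: y(0) = 39/410 + C1 + C2 = -4 and y'(0) = 36/205 - 2*C1 + 5*C2 = 5. Solving gives C1 = -253/70, C2 = -138/287.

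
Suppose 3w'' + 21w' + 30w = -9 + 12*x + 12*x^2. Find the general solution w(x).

w = -67/250 - 4*x/25 + 2*x**2/5 + C1*exp(-2*x) + C2*exp(-5*x)

Divide through by 3: w'' + 7w' + 10w = -3 + 4*x + 4*x^2.
Characteristic equation r² + 7r + 10 = 0 factors as (r + 2)(r + 5) = 0, so r = -2, -5.
Hence w_h = C1*exp(-2*x) + C2*exp(-5*x).
For the particular solution try w_p = A0 + A1*x + A2*x^2. Substituting and matching coefficients of each power of x gives A0 = -67/250, A1 = -4/25, A2 = 2/5, so w_p = -67/250 - 4*x/25 + 2*x^2/5.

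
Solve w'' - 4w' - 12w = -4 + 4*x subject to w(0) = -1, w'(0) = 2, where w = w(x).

Characteristic equation r² - 4r - 12 = 0 factors as (r + 2)(r - 6) = 0, so r = -2, 6.
Hence w_h = C1*exp(-2*x) + C2*exp(6*x).
For the particular solution try w_p = A0 + A1*x. Substituting and matching coefficients of each power of x gives A0 = 4/9, A1 = -1/3, so w_p = 4/9 - x/3.
General solution: w = 4/9 - x/3 + C1*exp(-2*x) + C2*exp(6*x).
Apply the initial conditions: w(0) = 4/9 + C1 + C2 = -1 and w'(0) = -1/3 - 2*C1 + 6*C2 = 2. Solving gives C1 = -11/8, C2 = -5/72.

w = 4/9 - 11*exp(-2*x)/8 - 5*exp(6*x)/72 - x/3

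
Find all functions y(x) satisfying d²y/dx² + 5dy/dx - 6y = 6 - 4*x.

y = -4/9 + 2*x/3 + C1*exp(-6*x) + C2*exp(x)

Characteristic equation r² + 5r - 6 = 0 factors as (r + 6)(r - 1) = 0, so r = -6, 1.
Hence y_h = C1*exp(-6*x) + C2*exp(x).
For the particular solution try y_p = A0 + A1*x. Substituting and matching coefficients of each power of x gives A0 = -4/9, A1 = 2/3, so y_p = -4/9 + 2*x/3.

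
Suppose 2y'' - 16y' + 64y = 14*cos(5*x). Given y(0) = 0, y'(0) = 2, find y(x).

Divide through by 2: y'' - 8y' + 32y = 7*cos(5*x).
Characteristic equation r² - 8r + 32 = 0 has discriminant (-8)² - 4·(32) = -64 < 0, so r = 4 ± 4i.
Hence y_h = C1*cos(4*x)*exp(4*x) + C2*exp(4*x)*sin(4*x).
Try y_p = A*cos(5*x) + B*sin(5*x). Substituting and equating the coefficients of cos(5x) and sin(5x) gives A = 49/1649, B = -280/1649, so y_p = -280*sin(5*x)/1649 + 49*cos(5*x)/1649.
General solution: y = -280*sin(5*x)/1649 + 49*cos(5*x)/1649 + C1*cos(4*x)*exp(4*x) + C2*exp(4*x)*sin(4*x).
Apply the initial conditions: y(0) = 49/1649 + C1 = 0 and y'(0) = -1400/1649 + 4*C1 + 4*C2 = 2. Solving gives C1 = -49/1649, C2 = 2447/3298.

y = -280*sin(5*x)/1649 + 49*cos(5*x)/1649 - 49*cos(4*x)*exp(4*x)/1649 + 2447*exp(4*x)*sin(4*x)/3298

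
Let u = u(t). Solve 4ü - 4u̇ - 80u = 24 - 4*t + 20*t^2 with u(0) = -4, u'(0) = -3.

u = -263/800 - 163*exp(-4*t)/96 - 148*exp(5*t)/75 - t**2/4 + 3*t/40

Divide through by 4: u'' - u' - 20u = 6 - t + 5*t^2.
Characteristic equation r² - r - 20 = 0 factors as (r + 4)(r - 5) = 0, so r = -4, 5.
Hence u_h = C1*exp(-4*t) + C2*exp(5*t).
For the particular solution try u_p = A0 + A1*t + A2*t^2. Substituting and matching coefficients of each power of t gives A0 = -263/800, A1 = 3/40, A2 = -1/4, so u_p = -263/800 - t^2/4 + 3*t/40.
General solution: u = -263/800 - t^2/4 + 3*t/40 + C1*exp(-4*t) + C2*exp(5*t).
Apply the initial conditions: u(0) = -263/800 + C1 + C2 = -4 and u'(0) = 3/40 - 4*C1 + 5*C2 = -3. Solving gives C1 = -163/96, C2 = -148/75.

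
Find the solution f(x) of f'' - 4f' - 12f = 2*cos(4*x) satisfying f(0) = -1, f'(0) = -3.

f = -31*exp(6*x)/52 - 7*exp(-2*x)/20 - 7*cos(4*x)/130 - 2*sin(4*x)/65

Characteristic equation r² - 4r - 12 = 0 factors as (r + 2)(r - 6) = 0, so r = -2, 6.
Hence f_h = C1*exp(-2*x) + C2*exp(6*x).
Try f_p = A*cos(4*x) + B*sin(4*x). Substituting and equating the coefficients of cos(4x) and sin(4x) gives A = -7/130, B = -2/65, so f_p = -7*cos(4*x)/130 - 2*sin(4*x)/65.
General solution: f = -7*cos(4*x)/130 - 2*sin(4*x)/65 + C1*exp(-2*x) + C2*exp(6*x).
Apply the initial conditions: f(0) = -7/130 + C1 + C2 = -1 and f'(0) = -8/65 - 2*C1 + 6*C2 = -3. Solving gives C1 = -7/20, C2 = -31/52.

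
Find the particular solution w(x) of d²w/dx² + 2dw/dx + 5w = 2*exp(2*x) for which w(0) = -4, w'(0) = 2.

Characteristic equation r² + 2r + 5 = 0 has discriminant (2)² - 4·(5) = -16 < 0, so r = -1 ± 2i.
Hence w_h = C1*cos(2*x)*exp(-x) + C2*exp(-x)*sin(2*x).
Try w_p = A*exp(2*x). Substituting into the equation and dividing by exp(2*x) gives A = 2/13, so w_p = 2*exp(2*x)/13.
General solution: w = 2*exp(2*x)/13 + C1*cos(2*x)*exp(-x) + C2*exp(-x)*sin(2*x).
Apply the initial conditions: w(0) = 2/13 + C1 = -4 and w'(0) = 4/13 - C1 + 2*C2 = 2. Solving gives C1 = -54/13, C2 = -16/13.

w = 2*exp(2*x)/13 - 54*cos(2*x)*exp(-x)/13 - 16*exp(-x)*sin(2*x)/13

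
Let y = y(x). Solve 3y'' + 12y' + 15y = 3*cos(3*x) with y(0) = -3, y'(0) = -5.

y = -cos(3*x)/40 + 3*sin(3*x)/40 - 447*exp(-2*x)*sin(x)/40 - 119*cos(x)*exp(-2*x)/40

Divide through by 3: y'' + 4y' + 5y = cos(3*x).
Characteristic equation r² + 4r + 5 = 0 has discriminant (4)² - 4·(5) = -4 < 0, so r = -2 ± i.
Hence y_h = C1*cos(x)*exp(-2*x) + C2*exp(-2*x)*sin(x).
Try y_p = A*cos(3*x) + B*sin(3*x). Substituting and equating the coefficients of cos(3x) and sin(3x) gives A = -1/40, B = 3/40, so y_p = -cos(3*x)/40 + 3*sin(3*x)/40.
General solution: y = -cos(3*x)/40 + 3*sin(3*x)/40 + C1*cos(x)*exp(-2*x) + C2*exp(-2*x)*sin(x).
Apply the initial conditions: y(0) = -1/40 + C1 = -3 and y'(0) = 9/40 + C2 - 2*C1 = -5. Solving gives C1 = -119/40, C2 = -447/40.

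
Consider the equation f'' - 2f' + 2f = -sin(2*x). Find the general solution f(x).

f = -cos(2*x)/5 + sin(2*x)/10 + C1*cos(x)*exp(x) + C2*exp(x)*sin(x)

Characteristic equation r² - 2r + 2 = 0 has discriminant (-2)² - 4·(2) = -4 < 0, so r = 1 ± i.
Hence f_h = C1*cos(x)*exp(x) + C2*exp(x)*sin(x).
Try f_p = A*cos(2*x) + B*sin(2*x). Substituting and equating the coefficients of cos(2x) and sin(2x) gives A = -1/5, B = 1/10, so f_p = -cos(2*x)/5 + sin(2*x)/10.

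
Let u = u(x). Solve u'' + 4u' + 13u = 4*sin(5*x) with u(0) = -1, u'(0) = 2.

Characteristic equation r² + 4r + 13 = 0 has discriminant (4)² - 4·(13) = -36 < 0, so r = -2 ± 3i.
Hence u_h = C1*cos(3*x)*exp(-2*x) + C2*exp(-2*x)*sin(3*x).
Try u_p = A*cos(5*x) + B*sin(5*x). Substituting and equating the coefficients of cos(5x) and sin(5x) gives A = -5/34, B = -3/34, so u_p = -5*cos(5*x)/34 - 3*sin(5*x)/34.
General solution: u = -5*cos(5*x)/34 - 3*sin(5*x)/34 + C1*cos(3*x)*exp(-2*x) + C2*exp(-2*x)*sin(3*x).
Apply the initial conditions: u(0) = -5/34 + C1 = -1 and u'(0) = -15/34 - 2*C1 + 3*C2 = 2. Solving gives C1 = -29/34, C2 = 25/102.

u = -5*cos(5*x)/34 - 3*sin(5*x)/34 - 29*cos(3*x)*exp(-2*x)/34 + 25*exp(-2*x)*sin(3*x)/102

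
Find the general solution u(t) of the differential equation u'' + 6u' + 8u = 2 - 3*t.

u = 17/32 - 3*t/8 + C1*exp(-4*t) + C2*exp(-2*t)

Characteristic equation r² + 6r + 8 = 0 factors as (r + 4)(r + 2) = 0, so r = -4, -2.
Hence u_h = C1*exp(-4*t) + C2*exp(-2*t).
For the particular solution try u_p = A0 + A1*t. Substituting and matching coefficients of each power of t gives A0 = 17/32, A1 = -3/8, so u_p = 17/32 - 3*t/8.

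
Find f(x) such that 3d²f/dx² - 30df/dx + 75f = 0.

Divide through by 3: f'' - 10f' + 25f = 0.
Characteristic equation r² - 10r + 25 = 0 has discriminant (-10)² - 4·(25) = 0, so r = 5 is a repeated root.
Hence f_h = (C1 + C2*x)*exp(5*x).

f = C1*exp(5*x) + C2*x*exp(5*x)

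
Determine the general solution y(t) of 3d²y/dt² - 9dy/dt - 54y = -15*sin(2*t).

y = -3*cos(2*t)/52 + 11*sin(2*t)/52 + C1*exp(-3*t) + C2*exp(6*t)

Divide through by 3: y'' - 3y' - 18y = -5*sin(2*t).
Characteristic equation r² - 3r - 18 = 0 factors as (r + 3)(r - 6) = 0, so r = -3, 6.
Hence y_h = C1*exp(-3*t) + C2*exp(6*t).
Try y_p = A*cos(2*t) + B*sin(2*t). Substituting and equating the coefficients of cos(2t) and sin(2t) gives A = -3/52, B = 11/52, so y_p = -3*cos(2*t)/52 + 11*sin(2*t)/52.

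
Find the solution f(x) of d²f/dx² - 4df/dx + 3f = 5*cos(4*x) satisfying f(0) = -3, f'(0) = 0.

Characteristic equation r² - 4r + 3 = 0 factors as (r - 3)(r - 1) = 0, so r = 3, 1.
Hence f_h = C1*exp(3*x) + C2*exp(x).
Try f_p = A*cos(4*x) + B*sin(4*x). Substituting and equating the coefficients of cos(4x) and sin(4x) gives A = -13/85, B = -16/85, so f_p = -16*sin(4*x)/85 - 13*cos(4*x)/85.
General solution: f = -16*sin(4*x)/85 - 13*cos(4*x)/85 + C1*exp(3*x) + C2*exp(x).
Apply the initial conditions: f(0) = -13/85 + C1 + C2 = -3 and f'(0) = -64/85 + C2 + 3*C1 = 0. Solving gives C1 = 9/5, C2 = -79/17.

f = -79*exp(x)/17 - 16*sin(4*x)/85 - 13*cos(4*x)/85 + 9*exp(3*x)/5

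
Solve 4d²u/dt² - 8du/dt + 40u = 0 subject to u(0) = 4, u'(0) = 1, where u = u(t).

Divide through by 4: u'' - 2u' + 10u = 0.
Characteristic equation r² - 2r + 10 = 0 has discriminant (-2)² - 4·(10) = -36 < 0, so r = 1 ± 3i.
Hence u_h = C1*cos(3*t)*exp(t) + C2*exp(t)*sin(3*t).
Apply the initial conditions: u(0) = C1 = 4 and u'(0) = C1 + 3*C2 = 1. Solving gives C1 = 4, C2 = -1.

u = -exp(t)*sin(3*t) + 4*cos(3*t)*exp(t)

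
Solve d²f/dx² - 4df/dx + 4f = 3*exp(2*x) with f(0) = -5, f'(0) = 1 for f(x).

f = -5*exp(2*x) + 11*x*exp(2*x) + 3*x**2*exp(2*x)/2

Characteristic equation r² - 4r + 4 = 0 has discriminant (-4)² - 4·(4) = 0, so r = 2 is a repeated root.
Hence f_h = (C1 + C2*x)*exp(2*x).
Since exp(2*x) solves the homogeneous equation (r = 2 is a root of multiplicity 2), multiply the trial by x^2. Try f_p = A*x^2*exp(2*x). Substituting into the equation and dividing by exp(2*x) gives A = 3/2, so f_p = 3*x^2*exp(2*x)/2.
General solution: f = C1*exp(2*x) + 3*x^2*exp(2*x)/2 + C2*x*exp(2*x).
Apply the initial conditions: f(0) = C1 = -5 and f'(0) = C2 + 2*C1 = 1. Solving gives C1 = -5, C2 = 11.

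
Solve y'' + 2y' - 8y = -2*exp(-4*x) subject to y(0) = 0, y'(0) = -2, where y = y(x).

Characteristic equation r² + 2r - 8 = 0 factors as (r - 2)(r + 4) = 0, so r = 2, -4.
Hence y_h = C1*exp(2*x) + C2*exp(-4*x).
Since exp(-4*x) solves the homogeneous equation (r = -4 is a root of multiplicity 1), multiply the trial by x. Try y_p = A*x*exp(-4*x). Substituting into the equation and dividing by exp(-4*x) gives A = 1/3, so y_p = x*exp(-4*x)/3.
General solution: y = C1*exp(2*x) + C2*exp(-4*x) + x*exp(-4*x)/3.
Apply the initial conditions: y(0) = C1 + C2 = 0 and y'(0) = 1/3 - 4*C2 + 2*C1 = -2. Solving gives C1 = -7/18, C2 = 7/18.

y = -7*exp(2*x)/18 + 7*exp(-4*x)/18 + x*exp(-4*x)/3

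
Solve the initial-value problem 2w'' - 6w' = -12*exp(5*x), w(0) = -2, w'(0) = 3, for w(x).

Divide through by 2: w'' - 3w' = -6*exp(5*x).
Characteristic equation r² - 3r = 0 factors as (r - 3)r = 0, so r = 3, 0.
Hence w_h = C1*exp(3*x) + C2.
Try w_p = A*exp(5*x). Substituting into the equation and dividing by exp(5*x) gives A = -3/5, so w_p = -3*exp(5*x)/5.
General solution: w = C2 - 3*exp(5*x)/5 + C1*exp(3*x).
Apply the initial conditions: w(0) = -3/5 + C1 + C2 = -2 and w'(0) = -3 + 3*C1 = 3. Solving gives C1 = 2, C2 = -17/5.

w = -17/5 + 2*exp(3*x) - 3*exp(5*x)/5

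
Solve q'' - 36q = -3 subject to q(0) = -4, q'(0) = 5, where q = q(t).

q = 1/12 - 59*exp(-6*t)/24 - 13*exp(6*t)/8

Characteristic equation r² - 36 = 0 factors as (r - 6)(r + 6) = 0, so r = 6, -6.
Hence q_h = C1*exp(6*t) + C2*exp(-6*t).
For the particular solution try q_p = A0. Substituting and matching coefficients of each power of t gives A0 = 1/12, so q_p = 1/12.
General solution: q = 1/12 + C1*exp(6*t) + C2*exp(-6*t).
Apply the initial conditions: q(0) = 1/12 + C1 + C2 = -4 and q'(0) = -6*C2 + 6*C1 = 5. Solving gives C1 = -13/8, C2 = -59/24.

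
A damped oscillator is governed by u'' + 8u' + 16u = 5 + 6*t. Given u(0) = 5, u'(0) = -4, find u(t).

Characteristic equation r² + 8r + 16 = 0 has discriminant (8)² - 4·(16) = 0, so r = -4 is a repeated root.
Hence u_h = (C1 + C2*t)*exp(-4*t).
For the particular solution try u_p = A0 + A1*t. Substituting and matching coefficients of each power of t gives A0 = 1/8, A1 = 3/8, so u_p = 1/8 + 3*t/8.
General solution: u = 1/8 + 3*t/8 + C1*exp(-4*t) + C2*t*exp(-4*t).
Apply the initial conditions: u(0) = 1/8 + C1 = 5 and u'(0) = 3/8 + C2 - 4*C1 = -4. Solving gives C1 = 39/8, C2 = 121/8.

u = 1/8 + 3*t/8 + 39*exp(-4*t)/8 + 121*t*exp(-4*t)/8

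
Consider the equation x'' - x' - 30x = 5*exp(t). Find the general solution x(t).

Characteristic equation r² - r - 30 = 0 factors as (r + 5)(r - 6) = 0, so r = -5, 6.
Hence x_h = C1*exp(-5*t) + C2*exp(6*t).
Try x_p = A*exp(t). Substituting into the equation and dividing by exp(t) gives A = -1/6, so x_p = -exp(t)/6.

x = -exp(t)/6 + C1*exp(-5*t) + C2*exp(6*t)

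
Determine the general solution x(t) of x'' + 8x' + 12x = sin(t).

x = -8*cos(t)/185 + 11*sin(t)/185 + C1*exp(-2*t) + C2*exp(-6*t)

Characteristic equation r² + 8r + 12 = 0 factors as (r + 2)(r + 6) = 0, so r = -2, -6.
Hence x_h = C1*exp(-2*t) + C2*exp(-6*t).
Try x_p = A*cos(t) + B*sin(t). Substituting and equating the coefficients of cos(t) and sin(t) gives A = -8/185, B = 11/185, so x_p = -8*cos(t)/185 + 11*sin(t)/185.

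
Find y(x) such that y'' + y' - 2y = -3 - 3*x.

Characteristic equation r² + r - 2 = 0 factors as (r - 1)(r + 2) = 0, so r = 1, -2.
Hence y_h = C1*exp(x) + C2*exp(-2*x).
For the particular solution try y_p = A0 + A1*x. Substituting and matching coefficients of each power of x gives A0 = 9/4, A1 = 3/2, so y_p = 9/4 + 3*x/2.

y = 9/4 + 3*x/2 + C1*exp(x) + C2*exp(-2*x)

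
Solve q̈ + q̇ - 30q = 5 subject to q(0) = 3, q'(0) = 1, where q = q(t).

Characteristic equation r² + r - 30 = 0 factors as (r + 6)(r - 5) = 0, so r = -6, 5.
Hence q_h = C1*exp(-6*t) + C2*exp(5*t).
For the particular solution try q_p = A0. Substituting and matching coefficients of each power of t gives A0 = -1/6, so q_p = -1/6.
General solution: q = -1/6 + C1*exp(-6*t) + C2*exp(5*t).
Apply the initial conditions: q(0) = -1/6 + C1 + C2 = 3 and q'(0) = -6*C1 + 5*C2 = 1. Solving gives C1 = 89/66, C2 = 20/11.

q = -1/6 + 20*exp(5*t)/11 + 89*exp(-6*t)/66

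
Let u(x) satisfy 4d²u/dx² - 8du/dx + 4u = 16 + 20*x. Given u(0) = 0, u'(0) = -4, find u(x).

Divide through by 4: u'' - 2u' + u = 4 + 5*x.
Characteristic equation r² - 2r + 1 = 0 has discriminant (-2)² - 4·(1) = 0, so r = 1 is a repeated root.
Hence u_h = (C1 + C2*x)*exp(x).
For the particular solution try u_p = A0 + A1*x. Substituting and matching coefficients of each power of x gives A0 = 14, A1 = 5, so u_p = 14 + 5*x.
General solution: u = 14 + 5*x + C1*exp(x) + C2*x*exp(x).
Apply the initial conditions: u(0) = 14 + C1 = 0 and u'(0) = 5 + C1 + C2 = -4. Solving gives C1 = -14, C2 = 5.

u = 14 - 14*exp(x) + 5*x + 5*x*exp(x)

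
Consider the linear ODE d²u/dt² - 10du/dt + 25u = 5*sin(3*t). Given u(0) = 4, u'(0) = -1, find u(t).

u = 20*sin(3*t)/289 + 75*cos(3*t)/578 + 2237*exp(5*t)/578 - 699*t*exp(5*t)/34

Characteristic equation r² - 10r + 25 = 0 has discriminant (-10)² - 4·(25) = 0, so r = 5 is a repeated root.
Hence u_h = (C1 + C2*t)*exp(5*t).
Try u_p = A*cos(3*t) + B*sin(3*t). Substituting and equating the coefficients of cos(3t) and sin(3t) gives A = 75/578, B = 20/289, so u_p = 20*sin(3*t)/289 + 75*cos(3*t)/578.
General solution: u = 20*sin(3*t)/289 + 75*cos(3*t)/578 + C1*exp(5*t) + C2*t*exp(5*t).
Apply the initial conditions: u(0) = 75/578 + C1 = 4 and u'(0) = 60/289 + C2 + 5*C1 = -1. Solving gives C1 = 2237/578, C2 = -699/34.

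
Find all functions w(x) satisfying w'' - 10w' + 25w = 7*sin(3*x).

w = 28*sin(3*x)/289 + 105*cos(3*x)/578 + C1*exp(5*x) + C2*x*exp(5*x)

Characteristic equation r² - 10r + 25 = 0 has discriminant (-10)² - 4·(25) = 0, so r = 5 is a repeated root.
Hence w_h = (C1 + C2*x)*exp(5*x).
Try w_p = A*cos(3*x) + B*sin(3*x). Substituting and equating the coefficients of cos(3x) and sin(3x) gives A = 105/578, B = 28/289, so w_p = 28*sin(3*x)/289 + 105*cos(3*x)/578.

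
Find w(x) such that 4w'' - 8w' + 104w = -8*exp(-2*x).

Divide through by 4: w'' - 2w' + 26w = -2*exp(-2*x).
Characteristic equation r² - 2r + 26 = 0 has discriminant (-2)² - 4·(26) = -100 < 0, so r = 1 ± 5i.
Hence w_h = C1*cos(5*x)*exp(x) + C2*exp(x)*sin(5*x).
Try w_p = A*exp(-2*x). Substituting into the equation and dividing by exp(-2*x) gives A = -1/17, so w_p = -exp(-2*x)/17.

w = -exp(-2*x)/17 + C1*cos(5*x)*exp(x) + C2*exp(x)*sin(5*x)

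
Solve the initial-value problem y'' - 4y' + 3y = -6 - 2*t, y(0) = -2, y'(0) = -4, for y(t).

Characteristic equation r² - 4r + 3 = 0 factors as (r - 3)(r - 1) = 0, so r = 3, 1.
Hence y_h = C1*exp(3*t) + C2*exp(t).
For the particular solution try y_p = A0 + A1*t. Substituting and matching coefficients of each power of t gives A0 = -26/9, A1 = -2/3, so y_p = -26/9 - 2*t/3.
General solution: y = -26/9 - 2*t/3 + C1*exp(3*t) + C2*exp(t).
Apply the initial conditions: y(0) = -26/9 + C1 + C2 = -2 and y'(0) = -2/3 + C2 + 3*C1 = -4. Solving gives C1 = -19/9, C2 = 3.

y = -26/9 + 3*exp(t) - 19*exp(3*t)/9 - 2*t/3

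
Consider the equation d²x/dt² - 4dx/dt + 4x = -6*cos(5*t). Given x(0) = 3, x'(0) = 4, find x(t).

Characteristic equation r² - 4r + 4 = 0 has discriminant (-4)² - 4·(4) = 0, so r = 2 is a repeated root.
Hence x_h = (C1 + C2*t)*exp(2*t).
Try x_p = A*cos(5*t) + B*sin(5*t). Substituting and equating the coefficients of cos(5t) and sin(5t) gives A = 126/841, B = 120/841, so x_p = 120*sin(5*t)/841 + 126*cos(5*t)/841.
General solution: x = 120*sin(5*t)/841 + 126*cos(5*t)/841 + C1*exp(2*t) + C2*t*exp(2*t).
Apply the initial conditions: x(0) = 126/841 + C1 = 3 and x'(0) = 600/841 + C2 + 2*C1 = 4. Solving gives C1 = 2397/841, C2 = -70/29.

x = 120*sin(5*t)/841 + 126*cos(5*t)/841 + 2397*exp(2*t)/841 - 70*t*exp(2*t)/29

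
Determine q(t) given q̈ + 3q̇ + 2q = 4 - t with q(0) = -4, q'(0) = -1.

q = 11/4 - 14*exp(-t) - t/2 + 29*exp(-2*t)/4

Characteristic equation r² + 3r + 2 = 0 factors as (r + 2)(r + 1) = 0, so r = -2, -1.
Hence q_h = C1*exp(-2*t) + C2*exp(-t).
For the particular solution try q_p = A0 + A1*t. Substituting and matching coefficients of each power of t gives A0 = 11/4, A1 = -1/2, so q_p = 11/4 - t/2.
General solution: q = 11/4 - t/2 + C1*exp(-2*t) + C2*exp(-t).
Apply the initial conditions: q(0) = 11/4 + C1 + C2 = -4 and q'(0) = -1/2 - C2 - 2*C1 = -1. Solving gives C1 = 29/4, C2 = -14.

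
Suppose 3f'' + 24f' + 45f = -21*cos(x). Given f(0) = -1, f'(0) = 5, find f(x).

f = -87*exp(-5*x)/52 - 49*cos(x)/130 - 14*sin(x)/65 + 21*exp(-3*x)/20

Divide through by 3: f'' + 8f' + 15f = -7*cos(x).
Characteristic equation r² + 8r + 15 = 0 factors as (r + 5)(r + 3) = 0, so r = -5, -3.
Hence f_h = C1*exp(-5*x) + C2*exp(-3*x).
Try f_p = A*cos(x) + B*sin(x). Substituting and equating the coefficients of cos(x) and sin(x) gives A = -49/130, B = -14/65, so f_p = -49*cos(x)/130 - 14*sin(x)/65.
General solution: f = -49*cos(x)/130 - 14*sin(x)/65 + C1*exp(-5*x) + C2*exp(-3*x).
Apply the initial conditions: f(0) = -49/130 + C1 + C2 = -1 and f'(0) = -14/65 - 5*C1 - 3*C2 = 5. Solving gives C1 = -87/52, C2 = 21/20.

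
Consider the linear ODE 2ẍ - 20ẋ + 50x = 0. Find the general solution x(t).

Divide through by 2: x'' - 10x' + 25x = 0.
Characteristic equation r² - 10r + 25 = 0 has discriminant (-10)² - 4·(25) = 0, so r = 5 is a repeated root.
Hence x_h = (C1 + C2*t)*exp(5*t).

x = C1*exp(5*t) + C2*t*exp(5*t)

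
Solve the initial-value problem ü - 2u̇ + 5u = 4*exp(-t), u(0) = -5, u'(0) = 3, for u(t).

u = exp(-t)/2 - 11*cos(2*t)*exp(t)/2 + 9*exp(t)*sin(2*t)/2

Characteristic equation r² - 2r + 5 = 0 has discriminant (-2)² - 4·(5) = -16 < 0, so r = 1 ± 2i.
Hence u_h = C1*cos(2*t)*exp(t) + C2*exp(t)*sin(2*t).
Try u_p = A*exp(-t). Substituting into the equation and dividing by exp(-t) gives A = 1/2, so u_p = exp(-t)/2.
General solution: u = exp(-t)/2 + C1*cos(2*t)*exp(t) + C2*exp(t)*sin(2*t).
Apply the initial conditions: u(0) = 1/2 + C1 = -5 and u'(0) = -1/2 + C1 + 2*C2 = 3. Solving gives C1 = -11/2, C2 = 9/2.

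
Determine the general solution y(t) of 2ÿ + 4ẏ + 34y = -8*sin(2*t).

y = -52*sin(2*t)/185 + 16*cos(2*t)/185 + C1*cos(4*t)*exp(-t) + C2*exp(-t)*sin(4*t)

Divide through by 2: y'' + 2y' + 17y = -4*sin(2*t).
Characteristic equation r² + 2r + 17 = 0 has discriminant (2)² - 4·(17) = -64 < 0, so r = -1 ± 4i.
Hence y_h = C1*cos(4*t)*exp(-t) + C2*exp(-t)*sin(4*t).
Try y_p = A*cos(2*t) + B*sin(2*t). Substituting and equating the coefficients of cos(2t) and sin(2t) gives A = 16/185, B = -52/185, so y_p = -52*sin(2*t)/185 + 16*cos(2*t)/185.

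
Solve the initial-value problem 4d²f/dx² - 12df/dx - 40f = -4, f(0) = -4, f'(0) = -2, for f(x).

Divide through by 4: f'' - 3f' - 10f = -1.
Characteristic equation r² - 3r - 10 = 0 factors as (r - 5)(r + 2) = 0, so r = 5, -2.
Hence f_h = C1*exp(5*x) + C2*exp(-2*x).
For the particular solution try f_p = A0. Substituting and matching coefficients of each power of x gives A0 = 1/10, so f_p = 1/10.
General solution: f = 1/10 + C1*exp(5*x) + C2*exp(-2*x).
Apply the initial conditions: f(0) = 1/10 + C1 + C2 = -4 and f'(0) = -2*C2 + 5*C1 = -2. Solving gives C1 = -51/35, C2 = -37/14.

f = 1/10 - 51*exp(5*x)/35 - 37*exp(-2*x)/14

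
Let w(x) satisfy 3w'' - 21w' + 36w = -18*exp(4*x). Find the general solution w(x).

Divide through by 3: w'' - 7w' + 12w = -6*exp(4*x).
Characteristic equation r² - 7r + 12 = 0 factors as (r - 3)(r - 4) = 0, so r = 3, 4.
Hence w_h = C1*exp(3*x) + C2*exp(4*x).
Since exp(4*x) solves the homogeneous equation (r = 4 is a root of multiplicity 1), multiply the trial by x. Try w_p = A*x*exp(4*x). Substituting into the equation and dividing by exp(4*x) gives A = -6, so w_p = -6*x*exp(4*x).

w = C1*exp(3*x) + C2*exp(4*x) - 6*x*exp(4*x)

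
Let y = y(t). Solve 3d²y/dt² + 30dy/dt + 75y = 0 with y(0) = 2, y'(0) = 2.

y = 2*exp(-5*t) + 12*t*exp(-5*t)

Divide through by 3: y'' + 10y' + 25y = 0.
Characteristic equation r² + 10r + 25 = 0 has discriminant (10)² - 4·(25) = 0, so r = -5 is a repeated root.
Hence y_h = (C1 + C2*t)*exp(-5*t).
Apply the initial conditions: y(0) = C1 = 2 and y'(0) = C2 - 5*C1 = 2. Solving gives C1 = 2, C2 = 12.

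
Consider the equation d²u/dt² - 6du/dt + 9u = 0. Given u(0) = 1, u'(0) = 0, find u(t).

Characteristic equation r² - 6r + 9 = 0 has discriminant (-6)² - 4·(9) = 0, so r = 3 is a repeated root.
Hence u_h = (C1 + C2*t)*exp(3*t).
Apply the initial conditions: u(0) = C1 = 1 and u'(0) = C2 + 3*C1 = 0. Solving gives C1 = 1, C2 = -3.

u = -3*t*exp(3*t) + exp(3*t)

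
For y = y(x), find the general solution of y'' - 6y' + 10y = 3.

y = 3/10 + C1*cos(x)*exp(3*x) + C2*exp(3*x)*sin(x)

Characteristic equation r² - 6r + 10 = 0 has discriminant (-6)² - 4·(10) = -4 < 0, so r = 3 ± i.
Hence y_h = C1*cos(x)*exp(3*x) + C2*exp(3*x)*sin(x).
For the particular solution try y_p = A0. Substituting and matching coefficients of each power of x gives A0 = 3/10, so y_p = 3/10.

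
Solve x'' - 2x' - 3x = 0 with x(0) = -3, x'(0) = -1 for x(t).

x = -exp(3*t) - 2*exp(-t)

Characteristic equation r² - 2r - 3 = 0 factors as (r + 1)(r - 3) = 0, so r = -1, 3.
Hence x_h = C1*exp(-t) + C2*exp(3*t).
Apply the initial conditions: x(0) = C1 + C2 = -3 and x'(0) = -C1 + 3*C2 = -1. Solving gives C1 = -2, C2 = -1.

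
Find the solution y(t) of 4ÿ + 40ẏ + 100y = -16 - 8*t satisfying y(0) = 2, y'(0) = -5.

Divide through by 4: y'' + 10y' + 25y = -4 - 2*t.
Characteristic equation r² + 10r + 25 = 0 has discriminant (10)² - 4·(25) = 0, so r = -5 is a repeated root.
Hence y_h = (C1 + C2*t)*exp(-5*t).
For the particular solution try y_p = A0 + A1*t. Substituting and matching coefficients of each power of t gives A0 = -16/125, A1 = -2/25, so y_p = -16/125 - 2*t/25.
General solution: y = -16/125 - 2*t/25 + C1*exp(-5*t) + C2*t*exp(-5*t).
Apply the initial conditions: y(0) = -16/125 + C1 = 2 and y'(0) = -2/25 + C2 - 5*C1 = -5. Solving gives C1 = 266/125, C2 = 143/25.

y = -16/125 - 2*t/25 + 266*exp(-5*t)/125 + 143*t*exp(-5*t)/25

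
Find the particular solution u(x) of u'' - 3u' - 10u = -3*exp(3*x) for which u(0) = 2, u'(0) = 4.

Characteristic equation r² - 3r - 10 = 0 factors as (r + 2)(r - 5) = 0, so r = -2, 5.
Hence u_h = C1*exp(-2*x) + C2*exp(5*x).
Try u_p = A*exp(3*x). Substituting into the equation and dividing by exp(3*x) gives A = 3/10, so u_p = 3*exp(3*x)/10.
General solution: u = 3*exp(3*x)/10 + C1*exp(-2*x) + C2*exp(5*x).
Apply the initial conditions: u(0) = 3/10 + C1 + C2 = 2 and u'(0) = 9/10 - 2*C1 + 5*C2 = 4. Solving gives C1 = 27/35, C2 = 13/14.

u = 3*exp(3*x)/10 + 13*exp(5*x)/14 + 27*exp(-2*x)/35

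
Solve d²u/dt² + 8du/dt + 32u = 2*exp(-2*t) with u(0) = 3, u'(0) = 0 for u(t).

u = exp(-2*t)/10 + 29*cos(4*t)*exp(-4*t)/10 + 59*exp(-4*t)*sin(4*t)/20

Characteristic equation r² + 8r + 32 = 0 has discriminant (8)² - 4·(32) = -64 < 0, so r = -4 ± 4i.
Hence u_h = C1*cos(4*t)*exp(-4*t) + C2*exp(-4*t)*sin(4*t).
Try u_p = A*exp(-2*t). Substituting into the equation and dividing by exp(-2*t) gives A = 1/10, so u_p = exp(-2*t)/10.
General solution: u = exp(-2*t)/10 + C1*cos(4*t)*exp(-4*t) + C2*exp(-4*t)*sin(4*t).
Apply the initial conditions: u(0) = 1/10 + C1 = 3 and u'(0) = -1/5 - 4*C1 + 4*C2 = 0. Solving gives C1 = 29/10, C2 = 59/20.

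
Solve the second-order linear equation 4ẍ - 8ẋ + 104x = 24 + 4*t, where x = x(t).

x = 79/338 + t/26 + C1*cos(5*t)*exp(t) + C2*exp(t)*sin(5*t)

Divide through by 4: x'' - 2x' + 26x = 6 + t.
Characteristic equation r² - 2r + 26 = 0 has discriminant (-2)² - 4·(26) = -100 < 0, so r = 1 ± 5i.
Hence x_h = C1*cos(5*t)*exp(t) + C2*exp(t)*sin(5*t).
For the particular solution try x_p = A0 + A1*t. Substituting and matching coefficients of each power of t gives A0 = 79/338, A1 = 1/26, so x_p = 79/338 + t/26.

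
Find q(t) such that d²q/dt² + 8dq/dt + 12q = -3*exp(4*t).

q = -exp(4*t)/20 + C1*exp(-6*t) + C2*exp(-2*t)

Characteristic equation r² + 8r + 12 = 0 factors as (r + 6)(r + 2) = 0, so r = -6, -2.
Hence q_h = C1*exp(-6*t) + C2*exp(-2*t).
Try q_p = A*exp(4*t). Substituting into the equation and dividing by exp(4*t) gives A = -1/20, so q_p = -exp(4*t)/20.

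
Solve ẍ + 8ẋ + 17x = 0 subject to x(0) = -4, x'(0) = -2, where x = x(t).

Characteristic equation r² + 8r + 17 = 0 has discriminant (8)² - 4·(17) = -4 < 0, so r = -4 ± i.
Hence x_h = C1*cos(t)*exp(-4*t) + C2*exp(-4*t)*sin(t).
Apply the initial conditions: x(0) = C1 = -4 and x'(0) = C2 - 4*C1 = -2. Solving gives C1 = -4, C2 = -18.

x = -18*exp(-4*t)*sin(t) - 4*cos(t)*exp(-4*t)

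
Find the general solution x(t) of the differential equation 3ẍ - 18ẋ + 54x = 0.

x = C1*cos(3*t)*exp(3*t) + C2*exp(3*t)*sin(3*t)

Divide through by 3: x'' - 6x' + 18x = 0.
Characteristic equation r² - 6r + 18 = 0 has discriminant (-6)² - 4·(18) = -36 < 0, so r = 3 ± 3i.
Hence x_h = C1*cos(3*t)*exp(3*t) + C2*exp(3*t)*sin(3*t).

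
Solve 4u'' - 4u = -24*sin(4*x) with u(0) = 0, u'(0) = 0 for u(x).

Divide through by 4: u'' - u = -6*sin(4*x).
Characteristic equation r² - 1 = 0 factors as (r - 1)(r + 1) = 0, so r = 1, -1.
Hence u_h = C1*exp(x) + C2*exp(-x).
Try u_p = A*cos(4*x) + B*sin(4*x). Substituting and equating the coefficients of cos(4x) and sin(4x) gives A = 0, B = 6/17, so u_p = 6*sin(4*x)/17.
General solution: u = 6*sin(4*x)/17 + C1*exp(x) + C2*exp(-x).
Apply the initial conditions: u(0) = C1 + C2 = 0 and u'(0) = 24/17 + C1 - C2 = 0. Solving gives C1 = -12/17, C2 = 12/17.

u = -12*exp(x)/17 + 6*sin(4*x)/17 + 12*exp(-x)/17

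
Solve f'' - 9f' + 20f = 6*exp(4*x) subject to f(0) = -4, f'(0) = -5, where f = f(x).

Characteristic equation r² - 9r + 20 = 0 factors as (r - 4)(r - 5) = 0, so r = 4, 5.
Hence f_h = C1*exp(4*x) + C2*exp(5*x).
Since exp(4*x) solves the homogeneous equation (r = 4 is a root of multiplicity 1), multiply the trial by x. Try f_p = A*x*exp(4*x). Substituting into the equation and dividing by exp(4*x) gives A = -6, so f_p = -6*x*exp(4*x).
General solution: f = C1*exp(4*x) + C2*exp(5*x) - 6*x*exp(4*x).
Apply the initial conditions: f(0) = C1 + C2 = -4 and f'(0) = -6 + 4*C1 + 5*C2 = -5. Solving gives C1 = -21, C2 = 17.

f = -21*exp(4*x) + 17*exp(5*x) - 6*x*exp(4*x)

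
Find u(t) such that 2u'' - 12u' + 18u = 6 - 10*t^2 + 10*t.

Divide through by 2: u'' - 6u' + 9u = 3 - 5*t^2 + 5*t.
Characteristic equation r² - 6r + 9 = 0 has discriminant (-6)² - 4·(9) = 0, so r = 3 is a repeated root.
Hence u_h = (C1 + C2*t)*exp(3*t).
For the particular solution try u_p = A0 + A1*t + A2*t^2. Substituting and matching coefficients of each power of t gives A0 = 1/3, A1 = -5/27, A2 = -5/9, so u_p = 1/3 - 5*t^2/9 - 5*t/27.

u = 1/3 - 5*t**2/9 - 5*t/27 + C1*exp(3*t) + C2*t*exp(3*t)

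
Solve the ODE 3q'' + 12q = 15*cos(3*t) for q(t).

Divide through by 3: q'' + 4q = 5*cos(3*t).
Characteristic equation r² + 4 = 0 has discriminant (0)² - 4·(4) = -16 < 0, so r = ± 2i.
Hence q_h = C1*cos(2*t) + C2*sin(2*t).
Try q_p = A*cos(3*t) + B*sin(3*t). Substituting and equating the coefficients of cos(3t) and sin(3t) gives A = -1, B = 0, so q_p = -cos(3*t).

q = -cos(3*t) + C1*cos(2*t) + C2*sin(2*t)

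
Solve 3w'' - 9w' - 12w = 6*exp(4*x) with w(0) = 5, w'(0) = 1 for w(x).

Divide through by 3: w'' - 3w' - 4w = 2*exp(4*x).
Characteristic equation r² - 3r - 4 = 0 factors as (r + 1)(r - 4) = 0, so r = -1, 4.
Hence w_h = C1*exp(-x) + C2*exp(4*x).
Since exp(4*x) solves the homogeneous equation (r = 4 is a root of multiplicity 1), multiply the trial by x. Try w_p = A*x*exp(4*x). Substituting into the equation and dividing by exp(4*x) gives A = 2/5, so w_p = 2*x*exp(4*x)/5.
General solution: w = C1*exp(-x) + C2*exp(4*x) + 2*x*exp(4*x)/5.
Apply the initial conditions: w(0) = C1 + C2 = 5 and w'(0) = 2/5 - C1 + 4*C2 = 1. Solving gives C1 = 97/25, C2 = 28/25.

w = 28*exp(4*x)/25 + 97*exp(-x)/25 + 2*x*exp(4*x)/5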